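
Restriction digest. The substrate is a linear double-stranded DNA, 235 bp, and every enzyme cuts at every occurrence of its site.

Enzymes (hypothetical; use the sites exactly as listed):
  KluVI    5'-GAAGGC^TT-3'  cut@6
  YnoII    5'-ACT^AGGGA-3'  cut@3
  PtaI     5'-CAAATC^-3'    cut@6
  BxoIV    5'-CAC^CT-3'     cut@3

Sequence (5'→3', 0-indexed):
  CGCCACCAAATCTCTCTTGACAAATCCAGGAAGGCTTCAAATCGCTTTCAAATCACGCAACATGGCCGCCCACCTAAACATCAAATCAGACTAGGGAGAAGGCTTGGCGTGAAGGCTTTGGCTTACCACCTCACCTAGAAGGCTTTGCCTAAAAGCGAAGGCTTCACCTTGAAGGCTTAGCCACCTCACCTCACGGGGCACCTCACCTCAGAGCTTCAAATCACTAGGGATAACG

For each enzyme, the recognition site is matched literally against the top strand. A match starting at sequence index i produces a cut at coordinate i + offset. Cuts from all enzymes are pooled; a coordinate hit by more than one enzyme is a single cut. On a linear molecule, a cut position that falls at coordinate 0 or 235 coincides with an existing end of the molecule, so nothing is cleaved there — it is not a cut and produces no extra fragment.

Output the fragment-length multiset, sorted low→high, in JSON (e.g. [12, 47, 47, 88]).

Site scan:
  KluVI (GAAGGCTT, off=6): starts [29, 97, 110, 137, 156, 170] → cuts [35, 103, 116, 143, 162, 176]
  YnoII (ACTAGGGA, off=3): starts [89, 222] → cuts [92, 225]
  PtaI (CAAATC, off=6): starts [6, 20, 37, 48, 81, 216] → cuts [12, 26, 43, 54, 87, 222]
  BxoIV (CACCT, off=3): starts [70, 126, 131, 164, 181, 186, 198, 203] → cuts [73, 129, 134, 167, 184, 189, 201, 206]

All cut coordinates (distinct, sorted): [12, 26, 35, 43, 54, 73, 87, 92, 103, 116, 129, 134, 143, 162, 167, 176, 184, 189, 201, 206, 222, 225]

Fragments:
  [0,12): 12 bp
  [12,26): 14 bp
  [26,35): 9 bp
  [35,43): 8 bp
  [43,54): 11 bp
  [54,73): 19 bp
  [73,87): 14 bp
  [87,92): 5 bp
  [92,103): 11 bp
  [103,116): 13 bp
  [116,129): 13 bp
  [129,134): 5 bp
  [134,143): 9 bp
  [143,162): 19 bp
  [162,167): 5 bp
  [167,176): 9 bp
  [176,184): 8 bp
  [184,189): 5 bp
  [189,201): 12 bp
  [201,206): 5 bp
  [206,222): 16 bp
  [222,225): 3 bp
  [225,235): 10 bp

[3,5,5,5,5,5,8,8,9,9,9,10,11,11,12,12,13,13,14,14,16,19,19]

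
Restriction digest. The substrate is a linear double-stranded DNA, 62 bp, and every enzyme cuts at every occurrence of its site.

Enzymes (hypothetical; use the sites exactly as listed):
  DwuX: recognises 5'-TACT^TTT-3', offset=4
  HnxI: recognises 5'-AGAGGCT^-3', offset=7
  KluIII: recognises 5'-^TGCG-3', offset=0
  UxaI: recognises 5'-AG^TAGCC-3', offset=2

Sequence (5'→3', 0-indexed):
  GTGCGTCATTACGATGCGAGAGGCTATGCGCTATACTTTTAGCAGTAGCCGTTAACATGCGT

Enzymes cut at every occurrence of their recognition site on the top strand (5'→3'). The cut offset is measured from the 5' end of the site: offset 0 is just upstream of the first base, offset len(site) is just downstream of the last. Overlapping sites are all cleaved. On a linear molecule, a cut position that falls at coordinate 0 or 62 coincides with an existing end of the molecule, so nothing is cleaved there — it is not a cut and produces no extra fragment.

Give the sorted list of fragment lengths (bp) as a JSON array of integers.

[1,1,5,8,11,11,12,13]

Site scan:
  DwuX TACTTTT/4: at [33] ⇒ [37]
  HnxI AGAGGCT/7: at [18] ⇒ [25]
  KluIII TGCG/0: at [1, 14, 26, 57] ⇒ [1, 14, 26, 57]
  UxaI AGTAGCC/2: at [43] ⇒ [45]

Pooled cuts: [1, 14, 25, 26, 37, 45, 57]

Fragments:
  [0,1): 1 bp
  [1,14): 13 bp
  [14,25): 11 bp
  [25,26): 1 bp
  [26,37): 11 bp
  [37,45): 8 bp
  [45,57): 12 bp
  [57,62): 5 bp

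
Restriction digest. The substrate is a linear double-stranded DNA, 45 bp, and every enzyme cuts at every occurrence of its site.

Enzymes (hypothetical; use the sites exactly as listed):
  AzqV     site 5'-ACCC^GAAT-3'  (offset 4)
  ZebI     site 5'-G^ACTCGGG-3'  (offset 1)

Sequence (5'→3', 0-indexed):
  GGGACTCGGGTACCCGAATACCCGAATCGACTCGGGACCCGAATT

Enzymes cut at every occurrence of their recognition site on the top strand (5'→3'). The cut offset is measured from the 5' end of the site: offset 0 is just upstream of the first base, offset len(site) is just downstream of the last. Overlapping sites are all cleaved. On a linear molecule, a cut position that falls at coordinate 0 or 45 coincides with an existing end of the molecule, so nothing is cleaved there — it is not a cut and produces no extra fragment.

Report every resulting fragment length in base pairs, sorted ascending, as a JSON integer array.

[3,5,6,8,11,12]

Site scan:
  AzqV (ACCCGAAT, off=4): starts [11, 19, 36] → cuts [15, 23, 40]
  ZebI (GACTCGGG, off=1): starts [2, 28] → cuts [3, 29]

Pooled cuts: [3, 15, 23, 29, 40]

Fragment lengths:
  [0,3): 3 bp
  [3,15): 12 bp
  [15,23): 8 bp
  [23,29): 6 bp
  [29,40): 11 bp
  [40,45): 5 bp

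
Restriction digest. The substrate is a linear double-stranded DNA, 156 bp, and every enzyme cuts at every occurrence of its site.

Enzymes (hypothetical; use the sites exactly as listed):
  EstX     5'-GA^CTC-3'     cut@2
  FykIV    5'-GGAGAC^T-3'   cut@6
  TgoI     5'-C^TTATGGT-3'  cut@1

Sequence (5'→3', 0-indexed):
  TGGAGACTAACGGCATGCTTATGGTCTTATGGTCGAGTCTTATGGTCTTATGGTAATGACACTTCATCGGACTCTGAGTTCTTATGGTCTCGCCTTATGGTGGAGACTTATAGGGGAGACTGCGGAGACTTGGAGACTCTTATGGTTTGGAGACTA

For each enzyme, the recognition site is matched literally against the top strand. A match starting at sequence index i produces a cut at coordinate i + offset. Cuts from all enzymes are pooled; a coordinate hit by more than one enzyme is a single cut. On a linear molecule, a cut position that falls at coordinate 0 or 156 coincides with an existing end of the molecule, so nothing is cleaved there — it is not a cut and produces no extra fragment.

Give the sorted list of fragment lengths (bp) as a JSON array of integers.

[1,2,2,7,7,8,8,9,10,11,13,13,13,13,15,24]

Per-enzyme occurrences:
  EstX (GACTC, off=2): starts [69, 134] → cuts [71, 136]
  FykIV (GGAGACT, off=6): starts [1, 101, 114, 123, 131, 148] → cuts [7, 107, 120, 129, 137, 154]
  TgoI (CTTATGGT, off=1): starts [17, 25, 38, 46, 80, 93, 138] → cuts [18, 26, 39, 47, 81, 94, 139]

Pooled cuts: [7, 18, 26, 39, 47, 71, 81, 94, 107, 120, 129, 136, 137, 139, 154]

Fragment lengths:
  [0,7): 7 bp
  [7,18): 11 bp
  [18,26): 8 bp
  [26,39): 13 bp
  [39,47): 8 bp
  [47,71): 24 bp
  [71,81): 10 bp
  [81,94): 13 bp
  [94,107): 13 bp
  [107,120): 13 bp
  [120,129): 9 bp
  [129,136): 7 bp
  [136,137): 1 bp
  [137,139): 2 bp
  [139,154): 15 bp
  [154,156): 2 bp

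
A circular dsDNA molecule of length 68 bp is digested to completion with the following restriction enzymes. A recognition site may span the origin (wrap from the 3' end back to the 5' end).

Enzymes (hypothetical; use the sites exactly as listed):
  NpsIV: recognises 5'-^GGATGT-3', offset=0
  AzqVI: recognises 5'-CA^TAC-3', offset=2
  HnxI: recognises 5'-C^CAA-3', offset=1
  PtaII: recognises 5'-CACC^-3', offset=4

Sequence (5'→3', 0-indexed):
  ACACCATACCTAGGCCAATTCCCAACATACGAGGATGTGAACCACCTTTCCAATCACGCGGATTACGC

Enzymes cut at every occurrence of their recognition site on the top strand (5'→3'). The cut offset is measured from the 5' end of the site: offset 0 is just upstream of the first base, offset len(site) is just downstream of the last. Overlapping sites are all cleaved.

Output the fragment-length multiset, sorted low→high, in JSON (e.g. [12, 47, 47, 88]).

Site scan:
  NpsIV GGATGT/0: at [32] ⇒ [32]
  AzqVI CATAC/2: at [4, 25] ⇒ [6, 27]
  HnxI CCAA/1: at [14, 21, 49] ⇒ [15, 22, 50]
  PtaII CACC/4: at [1, 42] ⇒ [5, 46]

All cut coordinates (distinct, sorted): [5, 6, 15, 22, 27, 32, 46, 50]

Fragment lengths:
  5→6: 1 bp
  6→15: 9 bp
  15→22: 7 bp
  22→27: 5 bp
  27→32: 5 bp
  32→46: 14 bp
  46→50: 4 bp
  50→5 (wrap): 68-50+5 = 23 bp

[1,4,5,5,7,9,14,23]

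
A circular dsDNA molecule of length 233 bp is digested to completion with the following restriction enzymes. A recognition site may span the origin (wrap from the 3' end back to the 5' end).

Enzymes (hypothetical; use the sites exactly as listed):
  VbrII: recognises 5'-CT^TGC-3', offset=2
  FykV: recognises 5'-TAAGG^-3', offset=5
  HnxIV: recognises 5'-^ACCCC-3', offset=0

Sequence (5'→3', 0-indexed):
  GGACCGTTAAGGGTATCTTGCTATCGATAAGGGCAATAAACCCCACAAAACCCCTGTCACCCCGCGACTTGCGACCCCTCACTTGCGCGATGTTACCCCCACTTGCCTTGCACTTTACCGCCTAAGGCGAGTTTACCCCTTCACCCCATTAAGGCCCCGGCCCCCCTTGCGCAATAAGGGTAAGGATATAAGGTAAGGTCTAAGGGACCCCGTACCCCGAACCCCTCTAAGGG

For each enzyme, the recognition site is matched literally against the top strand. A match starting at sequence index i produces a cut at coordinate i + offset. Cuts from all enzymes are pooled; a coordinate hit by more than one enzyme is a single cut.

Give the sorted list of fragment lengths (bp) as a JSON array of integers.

[1,4,5,5,6,6,7,7,7,7,7,8,8,9,9,10,10,11,11,12,12,12,13,13,14,19]

Site scan:
  VbrII CTTGC/2: at [16, 67, 81, 101, 106, 165] ⇒ [18, 69, 83, 103, 108, 167]
  FykV TAAGG/5: at [7, 27, 122, 149, 174, 180, 188, 193, 200, 227] ⇒ [12, 32, 127, 154, 179, 185, 193, 198, 205, 232]
  HnxIV ACCCC/0: at [39, 49, 58, 73, 94, 134, 142, 206, 213, 220] ⇒ [39, 49, 58, 73, 94, 134, 142, 206, 213, 220]

All cut coordinates (distinct, sorted): [12, 18, 32, 39, 49, 58, 69, 73, 83, 94, 103, 108, 127, 134, 142, 154, 167, 179, 185, 193, 198, 205, 206, 213, 220, 232]

Fragments:
  12→18: 6 bp
  18→32: 14 bp
  32→39: 7 bp
  39→49: 10 bp
  49→58: 9 bp
  58→69: 11 bp
  69→73: 4 bp
  73→83: 10 bp
  83→94: 11 bp
  94→103: 9 bp
  103→108: 5 bp
  108→127: 19 bp
  127→134: 7 bp
  134→142: 8 bp
  142→154: 12 bp
  154→167: 13 bp
  167→179: 12 bp
  179→185: 6 bp
  185→193: 8 bp
  193→198: 5 bp
  198→205: 7 bp
  205→206: 1 bp
  206→213: 7 bp
  213→220: 7 bp
  220→232: 12 bp
  232→12 (wrap): 233-232+12 = 13 bp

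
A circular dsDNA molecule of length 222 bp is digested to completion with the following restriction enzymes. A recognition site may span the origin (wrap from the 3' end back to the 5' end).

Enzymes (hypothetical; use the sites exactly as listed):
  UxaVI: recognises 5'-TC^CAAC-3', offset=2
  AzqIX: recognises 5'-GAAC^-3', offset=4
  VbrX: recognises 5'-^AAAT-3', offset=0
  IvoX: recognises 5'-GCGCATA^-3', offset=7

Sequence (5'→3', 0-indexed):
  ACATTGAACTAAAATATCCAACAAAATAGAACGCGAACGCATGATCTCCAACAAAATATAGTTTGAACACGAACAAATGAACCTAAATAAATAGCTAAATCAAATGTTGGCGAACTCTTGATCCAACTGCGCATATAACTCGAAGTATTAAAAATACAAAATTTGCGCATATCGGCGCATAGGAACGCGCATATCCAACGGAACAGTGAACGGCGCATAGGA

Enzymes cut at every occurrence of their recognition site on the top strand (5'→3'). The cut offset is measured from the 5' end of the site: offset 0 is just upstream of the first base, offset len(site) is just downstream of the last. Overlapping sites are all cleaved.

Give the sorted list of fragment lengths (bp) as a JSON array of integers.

[2,2,2,4,5,5,5,5,5,6,6,7,7,7,7,7,8,8,8,8,9,9,10,10,12,13,14,15,16]

Per-enzyme occurrences:
  UxaVI TCCAAC/2: at [16, 46, 121, 193] ⇒ [18, 48, 123, 195]
  AzqIX GAAC/4: at [5, 28, 34, 64, 70, 78, 111, 182, 200, 207, 220] ⇒ [2, 9, 32, 38, 68, 74, 82, 115, 186, 204, 211]
  VbrX AAAT/0: at [11, 23, 53, 74, 84, 88, 96, 101, 151, 158] ⇒ [11, 23, 53, 74, 84, 88, 96, 101, 151, 158]
  IvoX GCGCATA/7: at [128, 164, 174, 186, 212] ⇒ [135, 171, 181, 193, 219]

Pooled cuts: [2, 9, 11, 18, 23, 32, 38, 48, 53, 68, 74, 82, 84, 88, 96, 101, 115, 123, 135, 151, 158, 171, 181, 186, 193, 195, 204, 211, 219]

Fragment lengths:
  2→9: 7 bp
  9→11: 2 bp
  11→18: 7 bp
  18→23: 5 bp
  23→32: 9 bp
  32→38: 6 bp
  38→48: 10 bp
  48→53: 5 bp
  53→68: 15 bp
  68→74: 6 bp
  74→82: 8 bp
  82→84: 2 bp
  84→88: 4 bp
  88→96: 8 bp
  96→101: 5 bp
  101→115: 14 bp
  115→123: 8 bp
  123→135: 12 bp
  135→151: 16 bp
  151→158: 7 bp
  158→171: 13 bp
  171→181: 10 bp
  181→186: 5 bp
  186→193: 7 bp
  193→195: 2 bp
  195→204: 9 bp
  204→211: 7 bp
  211→219: 8 bp
  219→2 (wrap): 222-219+2 = 5 bp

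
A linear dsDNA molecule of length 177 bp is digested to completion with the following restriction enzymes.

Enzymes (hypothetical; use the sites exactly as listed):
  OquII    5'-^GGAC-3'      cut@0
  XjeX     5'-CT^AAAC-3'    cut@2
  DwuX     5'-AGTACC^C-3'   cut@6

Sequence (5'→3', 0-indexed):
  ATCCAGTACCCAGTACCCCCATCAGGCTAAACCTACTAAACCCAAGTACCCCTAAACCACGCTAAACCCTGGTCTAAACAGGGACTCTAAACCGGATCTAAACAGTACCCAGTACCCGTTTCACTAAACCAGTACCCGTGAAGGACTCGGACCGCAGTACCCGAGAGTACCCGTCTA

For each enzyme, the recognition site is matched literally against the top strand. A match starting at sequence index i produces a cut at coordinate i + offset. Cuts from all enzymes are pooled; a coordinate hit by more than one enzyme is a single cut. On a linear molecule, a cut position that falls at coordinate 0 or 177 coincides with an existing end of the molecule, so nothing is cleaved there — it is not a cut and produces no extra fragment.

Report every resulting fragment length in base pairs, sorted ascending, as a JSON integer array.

Scan for sites:
  OquII (GGAC, off=0): starts [81, 142, 148] → cuts [81, 142, 148]
  XjeX (CTAAAC, off=2): starts [26, 35, 51, 61, 73, 86, 97, 123] → cuts [28, 37, 53, 63, 75, 88, 99, 125]
  DwuX (AGTACCC, off=6): starts [4, 11, 44, 103, 110, 130, 155, 165] → cuts [10, 17, 50, 109, 116, 136, 161, 171]

All cut coordinates (distinct, sorted): [10, 17, 28, 37, 50, 53, 63, 75, 81, 88, 99, 109, 116, 125, 136, 142, 148, 161, 171]

Fragment lengths:
  [0,10): 10 bp
  [10,17): 7 bp
  [17,28): 11 bp
  [28,37): 9 bp
  [37,50): 13 bp
  [50,53): 3 bp
  [53,63): 10 bp
  [63,75): 12 bp
  [75,81): 6 bp
  [81,88): 7 bp
  [88,99): 11 bp
  [99,109): 10 bp
  [109,116): 7 bp
  [116,125): 9 bp
  [125,136): 11 bp
  [136,142): 6 bp
  [142,148): 6 bp
  [148,161): 13 bp
  [161,171): 10 bp
  [171,177): 6 bp

[3,6,6,6,6,7,7,7,9,9,10,10,10,10,11,11,11,12,13,13]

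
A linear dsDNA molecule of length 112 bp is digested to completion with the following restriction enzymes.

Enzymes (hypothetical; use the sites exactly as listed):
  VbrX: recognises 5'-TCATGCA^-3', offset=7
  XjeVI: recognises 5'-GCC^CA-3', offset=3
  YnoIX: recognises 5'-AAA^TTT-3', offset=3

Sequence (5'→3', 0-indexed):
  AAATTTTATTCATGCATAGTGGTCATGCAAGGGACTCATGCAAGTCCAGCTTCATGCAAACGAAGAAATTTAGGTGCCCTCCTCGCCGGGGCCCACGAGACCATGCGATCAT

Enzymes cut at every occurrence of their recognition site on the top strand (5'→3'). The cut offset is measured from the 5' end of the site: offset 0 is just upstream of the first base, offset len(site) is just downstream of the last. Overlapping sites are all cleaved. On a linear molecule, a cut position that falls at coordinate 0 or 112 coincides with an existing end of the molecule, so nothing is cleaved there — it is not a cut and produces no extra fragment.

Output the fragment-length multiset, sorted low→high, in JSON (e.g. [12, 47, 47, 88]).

Per-enzyme occurrences:
  VbrX TCATGCA/7: at [9, 22, 35, 51] ⇒ [16, 29, 42, 58]
  XjeVI GCCCA/3: at [90] ⇒ [93]
  YnoIX AAATTT/3: at [0, 65] ⇒ [3, 68]

All cut coordinates (distinct, sorted): [3, 16, 29, 42, 58, 68, 93]

Fragments:
  [0,3): 3 bp
  [3,16): 13 bp
  [16,29): 13 bp
  [29,42): 13 bp
  [42,58): 16 bp
  [58,68): 10 bp
  [68,93): 25 bp
  [93,112): 19 bp

[3,10,13,13,13,16,19,25]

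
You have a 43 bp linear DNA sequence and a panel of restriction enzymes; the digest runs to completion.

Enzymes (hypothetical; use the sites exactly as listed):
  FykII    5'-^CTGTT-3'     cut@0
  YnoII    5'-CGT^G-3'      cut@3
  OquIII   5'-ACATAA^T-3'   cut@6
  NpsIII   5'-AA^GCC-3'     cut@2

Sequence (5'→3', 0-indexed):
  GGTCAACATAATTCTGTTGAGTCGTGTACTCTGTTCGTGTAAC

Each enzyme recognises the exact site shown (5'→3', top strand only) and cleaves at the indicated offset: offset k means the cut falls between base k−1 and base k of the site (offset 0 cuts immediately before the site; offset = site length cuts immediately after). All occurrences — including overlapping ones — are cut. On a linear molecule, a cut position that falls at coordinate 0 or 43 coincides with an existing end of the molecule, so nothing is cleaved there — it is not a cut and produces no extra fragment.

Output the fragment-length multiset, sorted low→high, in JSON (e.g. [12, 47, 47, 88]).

[2,5,5,8,11,12]

Scan for sites:
  FykII CTGTT/0: at [13, 30] ⇒ [13, 30]
  YnoII CGTG/3: at [22, 35] ⇒ [25, 38]
  OquIII ACATAAT/6: at [5] ⇒ [11]
  NpsIII (AAGCC, off=2): no sites

All cut coordinates (distinct, sorted): [11, 13, 25, 30, 38]

Fragment lengths:
  [0,11): 11 bp
  [11,13): 2 bp
  [13,25): 12 bp
  [25,30): 5 bp
  [30,38): 8 bp
  [38,43): 5 bp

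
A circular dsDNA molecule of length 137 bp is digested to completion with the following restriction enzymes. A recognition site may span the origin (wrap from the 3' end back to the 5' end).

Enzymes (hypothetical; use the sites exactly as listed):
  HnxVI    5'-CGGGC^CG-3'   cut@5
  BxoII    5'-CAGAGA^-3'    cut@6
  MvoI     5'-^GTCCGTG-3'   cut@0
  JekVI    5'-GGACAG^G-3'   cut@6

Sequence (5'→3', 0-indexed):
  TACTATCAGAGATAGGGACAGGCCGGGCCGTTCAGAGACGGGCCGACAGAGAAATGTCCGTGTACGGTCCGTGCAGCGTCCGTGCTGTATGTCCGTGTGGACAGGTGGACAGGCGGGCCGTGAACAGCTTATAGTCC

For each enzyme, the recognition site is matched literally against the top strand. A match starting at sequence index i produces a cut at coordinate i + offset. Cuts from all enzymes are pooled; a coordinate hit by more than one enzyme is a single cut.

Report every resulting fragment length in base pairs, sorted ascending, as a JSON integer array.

[3,5,6,7,8,9,9,10,11,11,13,14,31]

Scan for sites:
  HnxVI (CGGGCCG, off=5): starts [23, 38, 113] → cuts [28, 43, 118]
  BxoII (CAGAGA, off=6): starts [6, 32, 46] → cuts [12, 38, 52]
  MvoI (GTCCGTG, off=0): starts [55, 66, 77, 90] → cuts [55, 66, 77, 90]
  JekVI (GGACAGG, off=6): starts [15, 98, 106] → cuts [21, 104, 112]

All cut coordinates (distinct, sorted): [12, 21, 28, 38, 43, 52, 55, 66, 77, 90, 104, 112, 118]

Fragment lengths:
  12→21: 9 bp
  21→28: 7 bp
  28→38: 10 bp
  38→43: 5 bp
  43→52: 9 bp
  52→55: 3 bp
  55→66: 11 bp
  66→77: 11 bp
  77→90: 13 bp
  90→104: 14 bp
  104→112: 8 bp
  112→118: 6 bp
  118→12 (wrap): 137-118+12 = 31 bp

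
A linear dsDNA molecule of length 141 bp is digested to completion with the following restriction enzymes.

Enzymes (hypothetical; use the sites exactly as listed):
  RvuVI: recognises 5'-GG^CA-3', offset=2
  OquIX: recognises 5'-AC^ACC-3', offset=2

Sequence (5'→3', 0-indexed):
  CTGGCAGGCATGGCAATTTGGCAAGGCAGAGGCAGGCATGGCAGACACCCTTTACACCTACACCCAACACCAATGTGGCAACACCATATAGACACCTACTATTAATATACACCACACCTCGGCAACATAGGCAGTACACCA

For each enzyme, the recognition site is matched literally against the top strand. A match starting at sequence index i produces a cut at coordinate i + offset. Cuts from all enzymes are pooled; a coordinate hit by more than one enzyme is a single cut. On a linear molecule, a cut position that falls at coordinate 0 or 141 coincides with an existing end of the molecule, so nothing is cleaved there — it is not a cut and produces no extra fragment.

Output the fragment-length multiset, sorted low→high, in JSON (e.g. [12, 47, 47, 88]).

Per-enzyme occurrences:
  RvuVI GGCA/2: at [2, 6, 11, 19, 24, 30, 34, 39, 76, 120, 129] ⇒ [4, 8, 13, 21, 26, 32, 36, 41, 78, 122, 131]
  OquIX ACACC/2: at [44, 53, 59, 66, 80, 91, 108, 113, 135] ⇒ [46, 55, 61, 68, 82, 93, 110, 115, 137]

All cut coordinates (distinct, sorted): [4, 8, 13, 21, 26, 32, 36, 41, 46, 55, 61, 68, 78, 82, 93, 110, 115, 122, 131, 137]

Fragments:
  [0,4): 4 bp
  [4,8): 4 bp
  [8,13): 5 bp
  [13,21): 8 bp
  [21,26): 5 bp
  [26,32): 6 bp
  [32,36): 4 bp
  [36,41): 5 bp
  [41,46): 5 bp
  [46,55): 9 bp
  [55,61): 6 bp
  [61,68): 7 bp
  [68,78): 10 bp
  [78,82): 4 bp
  [82,93): 11 bp
  [93,110): 17 bp
  [110,115): 5 bp
  [115,122): 7 bp
  [122,131): 9 bp
  [131,137): 6 bp
  [137,141): 4 bp

[4,4,4,4,4,5,5,5,5,5,6,6,6,7,7,8,9,9,10,11,17]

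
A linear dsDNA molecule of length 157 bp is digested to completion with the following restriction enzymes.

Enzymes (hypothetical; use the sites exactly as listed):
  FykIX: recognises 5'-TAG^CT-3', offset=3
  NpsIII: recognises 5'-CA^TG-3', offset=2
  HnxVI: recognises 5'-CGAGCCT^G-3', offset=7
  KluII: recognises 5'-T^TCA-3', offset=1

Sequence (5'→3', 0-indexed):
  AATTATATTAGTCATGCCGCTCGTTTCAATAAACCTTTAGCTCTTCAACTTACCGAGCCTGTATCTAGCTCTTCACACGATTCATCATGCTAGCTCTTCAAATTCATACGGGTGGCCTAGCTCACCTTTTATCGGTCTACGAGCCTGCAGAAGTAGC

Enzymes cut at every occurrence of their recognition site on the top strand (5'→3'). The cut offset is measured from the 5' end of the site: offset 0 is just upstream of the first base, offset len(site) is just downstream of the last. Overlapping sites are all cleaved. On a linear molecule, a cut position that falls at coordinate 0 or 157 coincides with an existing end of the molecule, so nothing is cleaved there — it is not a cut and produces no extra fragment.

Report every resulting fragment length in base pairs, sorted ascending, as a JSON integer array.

Site scan:
  FykIX (TAGCT, off=3): starts [37, 65, 90, 117] → cuts [40, 68, 93, 120]
  NpsIII (CATG, off=2): starts [12, 85] → cuts [14, 87]
  HnxVI (CGAGCCTG, off=7): starts [53, 139] → cuts [60, 146]
  KluII (TTCA, off=1): starts [24, 43, 71, 80, 96, 102] → cuts [25, 44, 72, 81, 97, 103]

All cut coordinates (distinct, sorted): [14, 25, 40, 44, 60, 68, 72, 81, 87, 93, 97, 103, 120, 146]

Fragment lengths:
  [0,14): 14 bp
  [14,25): 11 bp
  [25,40): 15 bp
  [40,44): 4 bp
  [44,60): 16 bp
  [60,68): 8 bp
  [68,72): 4 bp
  [72,81): 9 bp
  [81,87): 6 bp
  [87,93): 6 bp
  [93,97): 4 bp
  [97,103): 6 bp
  [103,120): 17 bp
  [120,146): 26 bp
  [146,157): 11 bp

[4,4,4,6,6,6,8,9,11,11,14,15,16,17,26]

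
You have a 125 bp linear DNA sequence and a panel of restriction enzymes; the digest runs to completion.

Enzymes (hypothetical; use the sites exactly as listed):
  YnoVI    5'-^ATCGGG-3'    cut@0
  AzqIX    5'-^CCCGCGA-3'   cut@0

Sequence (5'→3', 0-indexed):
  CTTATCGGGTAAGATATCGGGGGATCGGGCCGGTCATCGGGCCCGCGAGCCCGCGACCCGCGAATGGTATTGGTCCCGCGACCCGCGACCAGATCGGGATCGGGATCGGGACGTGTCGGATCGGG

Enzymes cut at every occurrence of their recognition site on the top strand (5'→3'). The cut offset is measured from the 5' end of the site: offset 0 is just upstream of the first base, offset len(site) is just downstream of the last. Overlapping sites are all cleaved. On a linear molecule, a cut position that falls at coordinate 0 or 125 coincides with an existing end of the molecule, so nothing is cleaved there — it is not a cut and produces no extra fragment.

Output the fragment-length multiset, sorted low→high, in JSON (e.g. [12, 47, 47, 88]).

Scan for sites:
  YnoVI ATCGGG/0: at [3, 15, 23, 35, 92, 98, 104, 119] ⇒ [3, 15, 23, 35, 92, 98, 104, 119]
  AzqIX CCCGCGA/0: at [41, 49, 56, 74, 81] ⇒ [41, 49, 56, 74, 81]

All cut coordinates (distinct, sorted): [3, 15, 23, 35, 41, 49, 56, 74, 81, 92, 98, 104, 119]

Fragments:
  [0,3): 3 bp
  [3,15): 12 bp
  [15,23): 8 bp
  [23,35): 12 bp
  [35,41): 6 bp
  [41,49): 8 bp
  [49,56): 7 bp
  [56,74): 18 bp
  [74,81): 7 bp
  [81,92): 11 bp
  [92,98): 6 bp
  [98,104): 6 bp
  [104,119): 15 bp
  [119,125): 6 bp

[3,6,6,6,6,7,7,8,8,11,12,12,15,18]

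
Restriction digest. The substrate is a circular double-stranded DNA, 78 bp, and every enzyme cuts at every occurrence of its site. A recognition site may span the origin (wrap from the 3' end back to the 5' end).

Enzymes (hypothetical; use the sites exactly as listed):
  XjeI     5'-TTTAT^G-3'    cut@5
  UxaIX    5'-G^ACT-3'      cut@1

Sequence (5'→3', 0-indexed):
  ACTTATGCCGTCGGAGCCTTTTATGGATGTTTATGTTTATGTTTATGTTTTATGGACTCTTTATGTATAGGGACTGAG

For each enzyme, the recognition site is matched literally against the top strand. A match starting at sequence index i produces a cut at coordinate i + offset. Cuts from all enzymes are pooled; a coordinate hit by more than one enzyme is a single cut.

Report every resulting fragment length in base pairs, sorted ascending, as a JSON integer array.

[2,6,6,6,7,8,9,10,24]

Site scan:
  XjeI (TTTATG, off=5): starts [19, 29, 35, 41, 48, 59] → cuts [24, 34, 40, 46, 53, 64]
  UxaIX (GACT, off=1): starts [54, 71, 77] → cuts [0, 55, 72]

All cut coordinates (distinct, sorted): [0, 24, 34, 40, 46, 53, 55, 64, 72]

Fragment lengths:
  0→24: 24 bp
  24→34: 10 bp
  34→40: 6 bp
  40→46: 6 bp
  46→53: 7 bp
  53→55: 2 bp
  55→64: 9 bp
  64→72: 8 bp
  72→0 (wrap): 78-72+0 = 6 bp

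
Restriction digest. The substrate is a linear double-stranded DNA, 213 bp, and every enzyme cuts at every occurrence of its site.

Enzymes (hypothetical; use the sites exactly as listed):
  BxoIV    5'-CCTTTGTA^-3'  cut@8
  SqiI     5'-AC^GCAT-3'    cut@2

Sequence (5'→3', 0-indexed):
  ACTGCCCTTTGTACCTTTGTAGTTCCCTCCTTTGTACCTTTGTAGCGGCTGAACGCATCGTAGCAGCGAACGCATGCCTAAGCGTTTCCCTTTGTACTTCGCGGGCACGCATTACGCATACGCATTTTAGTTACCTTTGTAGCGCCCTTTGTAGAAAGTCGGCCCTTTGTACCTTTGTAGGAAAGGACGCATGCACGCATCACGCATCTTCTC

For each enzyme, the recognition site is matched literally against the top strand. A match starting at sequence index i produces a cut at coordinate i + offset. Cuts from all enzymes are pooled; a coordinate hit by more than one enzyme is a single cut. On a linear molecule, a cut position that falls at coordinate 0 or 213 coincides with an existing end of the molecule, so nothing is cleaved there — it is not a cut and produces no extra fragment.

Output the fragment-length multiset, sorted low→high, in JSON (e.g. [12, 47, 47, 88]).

Site scan:
  BxoIV CCTTTGTA/8: at [5, 13, 28, 36, 88, 133, 145, 163, 171] ⇒ [13, 21, 36, 44, 96, 141, 153, 171, 179]
  SqiI ACGCAT/2: at [52, 69, 106, 113, 119, 186, 194, 201] ⇒ [54, 71, 108, 115, 121, 188, 196, 203]

Pooled cuts: [13, 21, 36, 44, 54, 71, 96, 108, 115, 121, 141, 153, 171, 179, 188, 196, 203]

Fragment lengths:
  [0,13): 13 bp
  [13,21): 8 bp
  [21,36): 15 bp
  [36,44): 8 bp
  [44,54): 10 bp
  [54,71): 17 bp
  [71,96): 25 bp
  [96,108): 12 bp
  [108,115): 7 bp
  [115,121): 6 bp
  [121,141): 20 bp
  [141,153): 12 bp
  [153,171): 18 bp
  [171,179): 8 bp
  [179,188): 9 bp
  [188,196): 8 bp
  [196,203): 7 bp
  [203,213): 10 bp

[6,7,7,8,8,8,8,9,10,10,12,12,13,15,17,18,20,25]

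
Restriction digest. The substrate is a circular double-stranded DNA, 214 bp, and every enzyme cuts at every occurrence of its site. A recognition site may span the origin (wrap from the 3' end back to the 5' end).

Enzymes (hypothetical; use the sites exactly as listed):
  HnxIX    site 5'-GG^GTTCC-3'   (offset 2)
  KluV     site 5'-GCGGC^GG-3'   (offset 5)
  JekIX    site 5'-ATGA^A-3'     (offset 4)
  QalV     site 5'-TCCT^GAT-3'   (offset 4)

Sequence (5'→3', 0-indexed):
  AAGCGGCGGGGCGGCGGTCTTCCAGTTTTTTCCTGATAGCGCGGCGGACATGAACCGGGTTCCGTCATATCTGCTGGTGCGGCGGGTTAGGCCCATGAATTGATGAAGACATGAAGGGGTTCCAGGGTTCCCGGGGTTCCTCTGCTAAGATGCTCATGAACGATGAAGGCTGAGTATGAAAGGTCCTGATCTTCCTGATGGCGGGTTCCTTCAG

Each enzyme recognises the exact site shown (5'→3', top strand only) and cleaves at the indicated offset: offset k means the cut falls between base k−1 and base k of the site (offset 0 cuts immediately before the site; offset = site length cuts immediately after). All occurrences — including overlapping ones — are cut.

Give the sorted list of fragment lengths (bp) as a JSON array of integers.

Per-enzyme occurrences:
  HnxIX (GGGTTCC, off=2): starts [56, 116, 124, 133, 202] → cuts [58, 118, 126, 135, 204]
  KluV (GCGGCGG, off=5): starts [2, 10, 40, 78] → cuts [7, 15, 45, 83]
  JekIX (ATGAA, off=4): starts [49, 94, 102, 110, 155, 162, 175] → cuts [53, 98, 106, 114, 159, 166, 179]
  QalV (TCCTGAT, off=4): starts [30, 183, 192] → cuts [34, 187, 196]

Pooled cuts: [7, 15, 34, 45, 53, 58, 83, 98, 106, 114, 118, 126, 135, 159, 166, 179, 187, 196, 204]

Fragments:
  7→15: 8 bp
  15→34: 19 bp
  34→45: 11 bp
  45→53: 8 bp
  53→58: 5 bp
  58→83: 25 bp
  83→98: 15 bp
  98→106: 8 bp
  106→114: 8 bp
  114→118: 4 bp
  118→126: 8 bp
  126→135: 9 bp
  135→159: 24 bp
  159→166: 7 bp
  166→179: 13 bp
  179→187: 8 bp
  187→196: 9 bp
  196→204: 8 bp
  204→7 (wrap): 214-204+7 = 17 bp

[4,5,7,8,8,8,8,8,8,8,9,9,11,13,15,17,19,24,25]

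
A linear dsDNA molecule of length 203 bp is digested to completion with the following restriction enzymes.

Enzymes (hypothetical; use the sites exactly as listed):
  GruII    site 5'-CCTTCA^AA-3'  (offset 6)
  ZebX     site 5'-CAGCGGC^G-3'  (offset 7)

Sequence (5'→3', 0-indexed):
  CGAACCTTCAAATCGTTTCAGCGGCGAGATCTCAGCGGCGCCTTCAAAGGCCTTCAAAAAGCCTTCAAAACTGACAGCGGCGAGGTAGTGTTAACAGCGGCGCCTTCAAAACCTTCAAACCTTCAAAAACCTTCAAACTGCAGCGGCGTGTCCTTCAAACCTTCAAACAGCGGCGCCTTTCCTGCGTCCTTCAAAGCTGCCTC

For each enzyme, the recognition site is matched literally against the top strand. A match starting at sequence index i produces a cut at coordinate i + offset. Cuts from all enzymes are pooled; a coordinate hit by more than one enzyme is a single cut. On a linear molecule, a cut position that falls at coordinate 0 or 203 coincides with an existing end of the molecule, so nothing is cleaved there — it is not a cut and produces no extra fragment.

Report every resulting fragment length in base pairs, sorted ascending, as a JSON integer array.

Scan for sites:
  GruII (CCTTCAAA, off=6): starts [4, 40, 50, 61, 102, 111, 119, 129, 151, 159, 187] → cuts [10, 46, 56, 67, 108, 117, 125, 135, 157, 165, 193]
  ZebX (CAGCGGCG, off=7): starts [18, 32, 74, 94, 140, 167] → cuts [25, 39, 81, 101, 147, 174]

Pooled cuts: [10, 25, 39, 46, 56, 67, 81, 101, 108, 117, 125, 135, 147, 157, 165, 174, 193]

Fragments:
  [0,10): 10 bp
  [10,25): 15 bp
  [25,39): 14 bp
  [39,46): 7 bp
  [46,56): 10 bp
  [56,67): 11 bp
  [67,81): 14 bp
  [81,101): 20 bp
  [101,108): 7 bp
  [108,117): 9 bp
  [117,125): 8 bp
  [125,135): 10 bp
  [135,147): 12 bp
  [147,157): 10 bp
  [157,165): 8 bp
  [165,174): 9 bp
  [174,193): 19 bp
  [193,203): 10 bp

[7,7,8,8,9,9,10,10,10,10,10,11,12,14,14,15,19,20]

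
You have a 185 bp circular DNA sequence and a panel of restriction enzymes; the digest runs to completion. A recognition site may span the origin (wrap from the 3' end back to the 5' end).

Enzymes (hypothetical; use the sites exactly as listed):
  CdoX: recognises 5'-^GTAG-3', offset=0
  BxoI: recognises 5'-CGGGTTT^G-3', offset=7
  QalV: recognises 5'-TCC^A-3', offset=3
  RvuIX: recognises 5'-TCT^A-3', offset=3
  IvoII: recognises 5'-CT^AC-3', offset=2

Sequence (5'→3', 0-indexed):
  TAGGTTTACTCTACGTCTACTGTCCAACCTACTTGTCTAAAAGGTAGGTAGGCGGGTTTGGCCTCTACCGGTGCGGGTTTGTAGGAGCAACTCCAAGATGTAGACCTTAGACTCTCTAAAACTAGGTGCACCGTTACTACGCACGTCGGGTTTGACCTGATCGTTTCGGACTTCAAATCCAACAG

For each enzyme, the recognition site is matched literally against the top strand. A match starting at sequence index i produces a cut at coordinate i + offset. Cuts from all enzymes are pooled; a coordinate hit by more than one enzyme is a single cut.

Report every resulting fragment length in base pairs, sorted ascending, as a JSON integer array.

Scan for sites:
  CdoX (GTAG, off=0): starts [43, 47, 80, 99, 184] → cuts [43, 47, 80, 99, 184]
  BxoI (CGGGTTTG, off=7): starts [52, 73, 146] → cuts [59, 80, 153]
  QalV (TCCA, off=3): starts [22, 91, 177] → cuts [25, 94, 180]
  RvuIX (TCTA, off=3): starts [9, 15, 35, 63, 114] → cuts [12, 18, 38, 66, 117]
  IvoII (CTAC, off=2): starts [10, 16, 28, 64, 136] → cuts [12, 18, 30, 66, 138]

Pooled cuts: [12, 18, 25, 30, 38, 43, 47, 59, 66, 80, 94, 99, 117, 138, 153, 180, 184]

Fragments:
  12→18: 6 bp
  18→25: 7 bp
  25→30: 5 bp
  30→38: 8 bp
  38→43: 5 bp
  43→47: 4 bp
  47→59: 12 bp
  59→66: 7 bp
  66→80: 14 bp
  80→94: 14 bp
  94→99: 5 bp
  99→117: 18 bp
  117→138: 21 bp
  138→153: 15 bp
  153→180: 27 bp
  180→184: 4 bp
  184→12 (wrap): 185-184+12 = 13 bp

[4,4,5,5,5,6,7,7,8,12,13,14,14,15,18,21,27]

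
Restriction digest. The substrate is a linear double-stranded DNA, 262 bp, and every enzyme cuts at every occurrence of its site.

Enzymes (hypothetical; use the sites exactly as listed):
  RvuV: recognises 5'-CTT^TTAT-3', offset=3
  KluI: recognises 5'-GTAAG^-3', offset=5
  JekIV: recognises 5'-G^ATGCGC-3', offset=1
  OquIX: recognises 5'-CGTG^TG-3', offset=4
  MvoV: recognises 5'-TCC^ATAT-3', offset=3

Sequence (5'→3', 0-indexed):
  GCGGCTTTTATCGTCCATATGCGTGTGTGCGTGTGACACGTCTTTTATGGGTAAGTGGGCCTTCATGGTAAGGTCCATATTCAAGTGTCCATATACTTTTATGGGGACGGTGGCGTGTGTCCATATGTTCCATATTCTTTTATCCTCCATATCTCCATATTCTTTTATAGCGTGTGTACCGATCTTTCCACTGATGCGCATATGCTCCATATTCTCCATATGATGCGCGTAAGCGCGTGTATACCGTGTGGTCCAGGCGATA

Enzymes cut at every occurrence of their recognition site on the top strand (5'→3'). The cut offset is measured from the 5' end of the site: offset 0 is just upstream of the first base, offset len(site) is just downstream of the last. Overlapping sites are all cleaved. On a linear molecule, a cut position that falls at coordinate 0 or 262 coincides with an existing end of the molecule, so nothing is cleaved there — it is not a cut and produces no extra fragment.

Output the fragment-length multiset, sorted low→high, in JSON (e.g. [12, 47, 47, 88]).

Site scan:
  RvuV CTTTTAT/3: at [4, 41, 95, 136, 161] ⇒ [7, 44, 98, 139, 164]
  KluI GTAAG/5: at [50, 67, 228] ⇒ [55, 72, 233]
  JekIV GATGCGC/1: at [192, 221] ⇒ [193, 222]
  OquIX CGTGTG/4: at [21, 29, 113, 170, 244] ⇒ [25, 33, 117, 174, 248]
  MvoV TCCATAT/3: at [13, 73, 87, 119, 128, 145, 153, 205, 214] ⇒ [16, 76, 90, 122, 131, 148, 156, 208, 217]

Pooled cuts: [7, 16, 25, 33, 44, 55, 72, 76, 90, 98, 117, 122, 131, 139, 148, 156, 164, 174, 193, 208, 217, 222, 233, 248]

Fragment lengths:
  [0,7): 7 bp
  [7,16): 9 bp
  [16,25): 9 bp
  [25,33): 8 bp
  [33,44): 11 bp
  [44,55): 11 bp
  [55,72): 17 bp
  [72,76): 4 bp
  [76,90): 14 bp
  [90,98): 8 bp
  [98,117): 19 bp
  [117,122): 5 bp
  [122,131): 9 bp
  [131,139): 8 bp
  [139,148): 9 bp
  [148,156): 8 bp
  [156,164): 8 bp
  [164,174): 10 bp
  [174,193): 19 bp
  [193,208): 15 bp
  [208,217): 9 bp
  [217,222): 5 bp
  [222,233): 11 bp
  [233,248): 15 bp
  [248,262): 14 bp

[4,5,5,7,8,8,8,8,8,9,9,9,9,9,10,11,11,11,14,14,15,15,17,19,19]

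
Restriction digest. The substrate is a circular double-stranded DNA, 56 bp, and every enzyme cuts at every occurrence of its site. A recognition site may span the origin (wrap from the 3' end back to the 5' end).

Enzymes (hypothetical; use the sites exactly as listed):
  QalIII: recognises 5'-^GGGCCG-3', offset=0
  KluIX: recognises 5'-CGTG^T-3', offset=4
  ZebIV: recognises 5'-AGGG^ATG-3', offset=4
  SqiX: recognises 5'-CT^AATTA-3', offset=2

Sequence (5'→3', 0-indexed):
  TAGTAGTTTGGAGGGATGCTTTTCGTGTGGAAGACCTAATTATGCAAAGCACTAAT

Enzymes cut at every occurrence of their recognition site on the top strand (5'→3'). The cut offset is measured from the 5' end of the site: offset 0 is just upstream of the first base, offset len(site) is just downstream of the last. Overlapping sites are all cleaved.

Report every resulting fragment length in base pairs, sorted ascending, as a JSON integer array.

[10,12,16,18]

Scan for sites:
  QalIII (GGGCCG, off=0): no sites
  KluIX CGTGT/4: at [23] ⇒ [27]
  ZebIV AGGGATG/4: at [11] ⇒ [15]
  SqiX CTAATTA/2: at [35, 51] ⇒ [37, 53]

Pooled cuts: [15, 27, 37, 53]

Fragment lengths:
  15→27: 12 bp
  27→37: 10 bp
  37→53: 16 bp
  53→15 (wrap): 56-53+15 = 18 bp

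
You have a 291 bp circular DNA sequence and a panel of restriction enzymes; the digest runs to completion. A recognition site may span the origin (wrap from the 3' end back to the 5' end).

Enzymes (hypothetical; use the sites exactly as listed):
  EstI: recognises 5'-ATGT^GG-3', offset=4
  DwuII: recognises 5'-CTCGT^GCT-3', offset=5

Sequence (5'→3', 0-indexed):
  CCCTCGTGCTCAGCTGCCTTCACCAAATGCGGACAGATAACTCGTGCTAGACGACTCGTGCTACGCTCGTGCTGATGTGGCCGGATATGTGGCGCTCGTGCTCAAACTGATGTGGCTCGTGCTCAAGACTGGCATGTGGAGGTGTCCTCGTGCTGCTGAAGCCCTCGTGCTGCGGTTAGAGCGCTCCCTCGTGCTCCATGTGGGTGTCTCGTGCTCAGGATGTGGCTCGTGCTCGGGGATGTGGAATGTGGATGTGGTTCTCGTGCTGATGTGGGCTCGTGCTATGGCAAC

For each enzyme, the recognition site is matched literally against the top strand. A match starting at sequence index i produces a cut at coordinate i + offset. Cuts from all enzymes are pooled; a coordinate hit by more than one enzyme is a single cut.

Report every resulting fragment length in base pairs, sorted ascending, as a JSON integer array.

Per-enzyme occurrences:
  EstI ATGTGG/4: at [74, 86, 109, 133, 197, 219, 238, 245, 251, 268] ⇒ [78, 90, 113, 137, 201, 223, 242, 249, 255, 272]
  DwuII CTCGTGCT/5: at [2, 40, 54, 65, 94, 115, 146, 163, 187, 207, 225, 259, 275] ⇒ [7, 45, 59, 70, 99, 120, 151, 168, 192, 212, 230, 264, 280]

All cut coordinates (distinct, sorted): [7, 45, 59, 70, 78, 90, 99, 113, 120, 137, 151, 168, 192, 201, 212, 223, 230, 242, 249, 255, 264, 272, 280]

Fragment lengths:
  7→45: 38 bp
  45→59: 14 bp
  59→70: 11 bp
  70→78: 8 bp
  78→90: 12 bp
  90→99: 9 bp
  99→113: 14 bp
  113→120: 7 bp
  120→137: 17 bp
  137→151: 14 bp
  151→168: 17 bp
  168→192: 24 bp
  192→201: 9 bp
  201→212: 11 bp
  212→223: 11 bp
  223→230: 7 bp
  230→242: 12 bp
  242→249: 7 bp
  249→255: 6 bp
  255→264: 9 bp
  264→272: 8 bp
  272→280: 8 bp
  280→7 (wrap): 291-280+7 = 18 bp

[6,7,7,7,8,8,8,9,9,9,11,11,11,12,12,14,14,14,17,17,18,24,38]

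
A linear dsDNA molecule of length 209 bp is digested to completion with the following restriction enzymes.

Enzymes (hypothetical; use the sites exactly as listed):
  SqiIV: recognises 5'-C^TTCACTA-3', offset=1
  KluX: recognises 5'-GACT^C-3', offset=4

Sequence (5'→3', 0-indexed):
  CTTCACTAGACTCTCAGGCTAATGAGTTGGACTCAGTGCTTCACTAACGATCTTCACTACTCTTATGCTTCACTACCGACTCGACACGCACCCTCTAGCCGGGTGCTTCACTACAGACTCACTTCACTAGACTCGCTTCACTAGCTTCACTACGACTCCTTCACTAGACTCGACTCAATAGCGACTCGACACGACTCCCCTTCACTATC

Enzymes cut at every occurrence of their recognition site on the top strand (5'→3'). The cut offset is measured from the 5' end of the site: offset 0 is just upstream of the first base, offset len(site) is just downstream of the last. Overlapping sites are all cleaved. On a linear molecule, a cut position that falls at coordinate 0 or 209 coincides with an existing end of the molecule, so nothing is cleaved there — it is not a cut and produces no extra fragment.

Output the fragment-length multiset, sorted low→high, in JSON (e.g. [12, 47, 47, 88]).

Site scan:
  SqiIV CTTCACTA/1: at [0, 38, 51, 67, 105, 121, 135, 144, 158, 199] ⇒ [1, 39, 52, 68, 106, 122, 136, 145, 159, 200]
  KluX GACTC/4: at [8, 29, 77, 115, 129, 153, 166, 171, 182, 192] ⇒ [12, 33, 81, 119, 133, 157, 170, 175, 186, 196]

Pooled cuts: [1, 12, 33, 39, 52, 68, 81, 106, 119, 122, 133, 136, 145, 157, 159, 170, 175, 186, 196, 200]

Fragments:
  [0,1): 1 bp
  [1,12): 11 bp
  [12,33): 21 bp
  [33,39): 6 bp
  [39,52): 13 bp
  [52,68): 16 bp
  [68,81): 13 bp
  [81,106): 25 bp
  [106,119): 13 bp
  [119,122): 3 bp
  [122,133): 11 bp
  [133,136): 3 bp
  [136,145): 9 bp
  [145,157): 12 bp
  [157,159): 2 bp
  [159,170): 11 bp
  [170,175): 5 bp
  [175,186): 11 bp
  [186,196): 10 bp
  [196,200): 4 bp
  [200,209): 9 bp

[1,2,3,3,4,5,6,9,9,10,11,11,11,11,12,13,13,13,16,21,25]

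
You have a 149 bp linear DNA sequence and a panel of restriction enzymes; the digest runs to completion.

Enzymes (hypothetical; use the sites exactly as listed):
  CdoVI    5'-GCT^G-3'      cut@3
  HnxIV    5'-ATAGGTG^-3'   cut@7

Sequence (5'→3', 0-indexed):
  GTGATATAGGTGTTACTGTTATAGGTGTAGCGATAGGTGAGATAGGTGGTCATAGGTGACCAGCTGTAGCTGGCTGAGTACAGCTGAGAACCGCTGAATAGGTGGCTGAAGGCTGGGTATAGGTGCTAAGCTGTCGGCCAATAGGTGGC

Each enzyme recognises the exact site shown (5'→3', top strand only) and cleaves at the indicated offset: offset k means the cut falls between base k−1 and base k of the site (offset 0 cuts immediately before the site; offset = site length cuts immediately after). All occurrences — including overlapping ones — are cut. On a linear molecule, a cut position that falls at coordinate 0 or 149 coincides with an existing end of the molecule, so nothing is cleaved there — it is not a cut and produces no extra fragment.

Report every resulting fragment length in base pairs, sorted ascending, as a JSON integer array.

[2,3,4,6,7,7,7,9,9,10,10,10,11,12,12,15,15]

Per-enzyme occurrences:
  CdoVI GCTG/3: at [62, 68, 72, 82, 92, 104, 111, 129] ⇒ [65, 71, 75, 85, 95, 107, 114, 132]
  HnxIV ATAGGTG/7: at [5, 20, 32, 41, 51, 97, 118, 140] ⇒ [12, 27, 39, 48, 58, 104, 125, 147]

All cut coordinates (distinct, sorted): [12, 27, 39, 48, 58, 65, 71, 75, 85, 95, 104, 107, 114, 125, 132, 147]

Fragments:
  [0,12): 12 bp
  [12,27): 15 bp
  [27,39): 12 bp
  [39,48): 9 bp
  [48,58): 10 bp
  [58,65): 7 bp
  [65,71): 6 bp
  [71,75): 4 bp
  [75,85): 10 bp
  [85,95): 10 bp
  [95,104): 9 bp
  [104,107): 3 bp
  [107,114): 7 bp
  [114,125): 11 bp
  [125,132): 7 bp
  [132,147): 15 bp
  [147,149): 2 bp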